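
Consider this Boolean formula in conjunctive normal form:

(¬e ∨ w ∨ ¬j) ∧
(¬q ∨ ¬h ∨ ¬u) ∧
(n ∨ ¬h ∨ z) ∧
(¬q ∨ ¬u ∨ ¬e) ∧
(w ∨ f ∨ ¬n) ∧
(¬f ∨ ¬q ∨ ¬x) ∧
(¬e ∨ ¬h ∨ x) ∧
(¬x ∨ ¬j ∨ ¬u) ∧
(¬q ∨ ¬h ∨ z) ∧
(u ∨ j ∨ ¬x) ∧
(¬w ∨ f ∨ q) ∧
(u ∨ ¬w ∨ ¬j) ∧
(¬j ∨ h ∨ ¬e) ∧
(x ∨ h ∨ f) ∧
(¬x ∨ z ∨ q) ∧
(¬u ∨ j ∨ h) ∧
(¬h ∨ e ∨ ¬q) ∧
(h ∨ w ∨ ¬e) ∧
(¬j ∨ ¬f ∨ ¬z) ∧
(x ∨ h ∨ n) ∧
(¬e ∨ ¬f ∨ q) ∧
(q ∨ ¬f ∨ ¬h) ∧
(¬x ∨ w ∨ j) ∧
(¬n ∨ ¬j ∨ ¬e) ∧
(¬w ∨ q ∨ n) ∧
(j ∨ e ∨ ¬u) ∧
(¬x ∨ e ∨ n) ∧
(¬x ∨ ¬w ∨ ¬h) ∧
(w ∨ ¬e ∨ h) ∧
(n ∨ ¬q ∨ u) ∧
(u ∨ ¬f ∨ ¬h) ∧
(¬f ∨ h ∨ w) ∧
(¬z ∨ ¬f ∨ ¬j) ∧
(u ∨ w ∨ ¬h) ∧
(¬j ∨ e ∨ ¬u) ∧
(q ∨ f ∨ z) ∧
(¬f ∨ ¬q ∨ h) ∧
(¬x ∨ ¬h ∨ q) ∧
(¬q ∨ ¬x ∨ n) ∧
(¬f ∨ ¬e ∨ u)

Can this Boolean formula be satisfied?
Yes

Yes, the formula is satisfiable.

One satisfying assignment is: j=False, z=False, w=True, h=False, e=False, q=False, n=True, f=True, u=False, x=False

Verification: With this assignment, all 40 clauses evaluate to true.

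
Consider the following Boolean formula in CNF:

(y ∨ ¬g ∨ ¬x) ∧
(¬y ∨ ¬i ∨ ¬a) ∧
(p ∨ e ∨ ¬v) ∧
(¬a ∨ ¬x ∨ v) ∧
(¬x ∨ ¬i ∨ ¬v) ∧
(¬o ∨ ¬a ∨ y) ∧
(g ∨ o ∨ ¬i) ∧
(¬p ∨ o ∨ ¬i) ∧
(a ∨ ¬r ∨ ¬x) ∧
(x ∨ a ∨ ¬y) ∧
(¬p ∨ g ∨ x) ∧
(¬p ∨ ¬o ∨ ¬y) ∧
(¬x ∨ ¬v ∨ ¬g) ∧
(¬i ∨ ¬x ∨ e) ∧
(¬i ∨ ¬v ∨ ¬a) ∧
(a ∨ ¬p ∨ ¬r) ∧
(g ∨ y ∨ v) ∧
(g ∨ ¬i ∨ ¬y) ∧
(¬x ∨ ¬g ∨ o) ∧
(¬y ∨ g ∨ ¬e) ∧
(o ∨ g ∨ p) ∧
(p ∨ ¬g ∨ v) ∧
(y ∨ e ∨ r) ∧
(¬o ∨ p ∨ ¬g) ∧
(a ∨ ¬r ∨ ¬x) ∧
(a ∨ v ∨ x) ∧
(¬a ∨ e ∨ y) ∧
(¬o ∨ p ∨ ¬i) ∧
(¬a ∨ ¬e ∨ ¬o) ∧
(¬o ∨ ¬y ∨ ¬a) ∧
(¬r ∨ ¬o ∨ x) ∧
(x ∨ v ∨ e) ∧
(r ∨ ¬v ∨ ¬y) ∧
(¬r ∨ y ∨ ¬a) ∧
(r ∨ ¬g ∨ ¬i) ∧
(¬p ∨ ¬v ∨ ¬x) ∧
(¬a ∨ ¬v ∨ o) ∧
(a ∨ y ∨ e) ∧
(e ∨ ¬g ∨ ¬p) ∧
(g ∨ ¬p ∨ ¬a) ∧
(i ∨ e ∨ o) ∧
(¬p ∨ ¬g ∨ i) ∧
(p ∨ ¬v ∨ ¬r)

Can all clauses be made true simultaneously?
Yes

Yes, the formula is satisfiable.

One satisfying assignment is: a=False, x=False, y=False, o=False, i=False, v=True, p=False, g=True, e=True, r=False

Verification: With this assignment, all 43 clauses evaluate to true.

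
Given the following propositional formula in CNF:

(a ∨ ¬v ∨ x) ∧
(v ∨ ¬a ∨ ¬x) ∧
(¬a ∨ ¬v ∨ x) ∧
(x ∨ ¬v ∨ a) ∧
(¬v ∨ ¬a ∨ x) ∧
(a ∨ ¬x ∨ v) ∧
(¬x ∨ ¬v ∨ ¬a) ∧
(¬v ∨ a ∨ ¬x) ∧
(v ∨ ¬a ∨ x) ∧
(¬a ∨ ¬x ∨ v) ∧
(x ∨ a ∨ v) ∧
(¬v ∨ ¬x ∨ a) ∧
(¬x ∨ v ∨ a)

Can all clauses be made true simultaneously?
No

No, the formula is not satisfiable.

No assignment of truth values to the variables can make all 13 clauses true simultaneously.

The formula is UNSAT (unsatisfiable).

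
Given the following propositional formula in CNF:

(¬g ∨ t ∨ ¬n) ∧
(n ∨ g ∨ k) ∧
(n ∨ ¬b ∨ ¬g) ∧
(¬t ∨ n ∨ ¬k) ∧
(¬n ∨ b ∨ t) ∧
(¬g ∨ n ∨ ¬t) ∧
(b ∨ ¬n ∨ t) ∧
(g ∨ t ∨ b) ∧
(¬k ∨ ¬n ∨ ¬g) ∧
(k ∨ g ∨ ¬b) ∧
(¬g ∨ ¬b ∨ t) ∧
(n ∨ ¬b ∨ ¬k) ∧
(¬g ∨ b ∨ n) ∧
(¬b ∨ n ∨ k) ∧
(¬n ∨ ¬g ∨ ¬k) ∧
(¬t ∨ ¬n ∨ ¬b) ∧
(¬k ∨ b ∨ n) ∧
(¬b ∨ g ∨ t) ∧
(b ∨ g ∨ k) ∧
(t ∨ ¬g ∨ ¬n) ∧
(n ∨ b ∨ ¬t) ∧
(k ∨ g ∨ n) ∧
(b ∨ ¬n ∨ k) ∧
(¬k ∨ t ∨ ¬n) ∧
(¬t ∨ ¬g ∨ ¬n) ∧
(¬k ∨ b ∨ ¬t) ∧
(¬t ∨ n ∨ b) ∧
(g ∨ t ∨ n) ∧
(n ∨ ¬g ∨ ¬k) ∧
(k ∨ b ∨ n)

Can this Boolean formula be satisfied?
No

No, the formula is not satisfiable.

No assignment of truth values to the variables can make all 30 clauses true simultaneously.

The formula is UNSAT (unsatisfiable).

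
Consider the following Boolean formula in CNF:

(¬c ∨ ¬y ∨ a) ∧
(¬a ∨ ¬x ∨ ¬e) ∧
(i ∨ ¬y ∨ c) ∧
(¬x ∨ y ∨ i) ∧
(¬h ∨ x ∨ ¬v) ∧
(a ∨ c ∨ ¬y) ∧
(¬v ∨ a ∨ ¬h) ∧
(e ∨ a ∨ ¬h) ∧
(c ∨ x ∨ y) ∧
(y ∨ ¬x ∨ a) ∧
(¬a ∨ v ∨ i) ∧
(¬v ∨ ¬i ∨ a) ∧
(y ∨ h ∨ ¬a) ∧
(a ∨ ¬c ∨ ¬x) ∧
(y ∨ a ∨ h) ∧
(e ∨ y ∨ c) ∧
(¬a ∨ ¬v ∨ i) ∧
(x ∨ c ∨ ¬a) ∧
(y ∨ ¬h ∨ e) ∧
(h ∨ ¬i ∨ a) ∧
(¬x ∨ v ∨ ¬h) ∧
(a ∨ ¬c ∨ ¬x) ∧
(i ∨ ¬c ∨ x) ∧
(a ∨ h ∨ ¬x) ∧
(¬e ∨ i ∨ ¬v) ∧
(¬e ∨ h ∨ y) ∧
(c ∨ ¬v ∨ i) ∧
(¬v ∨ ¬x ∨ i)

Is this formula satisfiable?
Yes

Yes, the formula is satisfiable.

One satisfying assignment is: c=True, i=True, h=True, a=True, y=False, x=False, e=True, v=False

Verification: With this assignment, all 28 clauses evaluate to true.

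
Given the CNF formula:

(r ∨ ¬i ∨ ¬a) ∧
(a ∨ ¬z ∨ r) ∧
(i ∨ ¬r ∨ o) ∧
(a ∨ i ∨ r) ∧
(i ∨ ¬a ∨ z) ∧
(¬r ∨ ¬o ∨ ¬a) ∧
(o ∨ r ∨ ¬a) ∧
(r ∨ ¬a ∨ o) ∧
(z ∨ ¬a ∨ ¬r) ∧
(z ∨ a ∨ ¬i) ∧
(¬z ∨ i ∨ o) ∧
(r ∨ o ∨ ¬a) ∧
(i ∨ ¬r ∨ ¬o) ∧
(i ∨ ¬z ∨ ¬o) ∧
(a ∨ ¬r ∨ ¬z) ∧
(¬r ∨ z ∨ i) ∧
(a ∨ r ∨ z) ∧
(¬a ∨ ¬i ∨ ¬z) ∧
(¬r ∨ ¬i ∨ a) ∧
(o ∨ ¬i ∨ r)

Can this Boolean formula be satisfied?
No

No, the formula is not satisfiable.

No assignment of truth values to the variables can make all 20 clauses true simultaneously.

The formula is UNSAT (unsatisfiable).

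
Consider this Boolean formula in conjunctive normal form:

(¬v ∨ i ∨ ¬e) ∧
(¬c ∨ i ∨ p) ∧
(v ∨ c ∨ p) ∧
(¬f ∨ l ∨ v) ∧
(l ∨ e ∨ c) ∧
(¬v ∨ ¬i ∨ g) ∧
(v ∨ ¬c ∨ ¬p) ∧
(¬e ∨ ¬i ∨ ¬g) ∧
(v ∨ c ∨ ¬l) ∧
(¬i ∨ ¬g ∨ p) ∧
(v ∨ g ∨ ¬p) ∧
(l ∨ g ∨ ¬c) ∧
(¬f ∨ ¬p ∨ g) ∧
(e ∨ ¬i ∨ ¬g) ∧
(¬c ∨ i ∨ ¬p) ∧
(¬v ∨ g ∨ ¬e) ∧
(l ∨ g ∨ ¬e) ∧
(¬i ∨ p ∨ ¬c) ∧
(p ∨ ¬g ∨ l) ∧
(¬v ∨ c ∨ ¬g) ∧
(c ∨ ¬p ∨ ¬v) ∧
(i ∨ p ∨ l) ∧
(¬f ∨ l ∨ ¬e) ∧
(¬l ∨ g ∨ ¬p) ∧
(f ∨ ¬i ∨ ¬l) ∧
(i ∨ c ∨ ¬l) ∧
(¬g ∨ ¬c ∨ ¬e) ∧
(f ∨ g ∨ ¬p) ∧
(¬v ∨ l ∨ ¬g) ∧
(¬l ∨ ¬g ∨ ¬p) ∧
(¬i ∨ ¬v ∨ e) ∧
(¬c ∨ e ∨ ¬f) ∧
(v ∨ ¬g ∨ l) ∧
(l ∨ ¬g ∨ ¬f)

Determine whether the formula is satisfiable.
No

No, the formula is not satisfiable.

No assignment of truth values to the variables can make all 34 clauses true simultaneously.

The formula is UNSAT (unsatisfiable).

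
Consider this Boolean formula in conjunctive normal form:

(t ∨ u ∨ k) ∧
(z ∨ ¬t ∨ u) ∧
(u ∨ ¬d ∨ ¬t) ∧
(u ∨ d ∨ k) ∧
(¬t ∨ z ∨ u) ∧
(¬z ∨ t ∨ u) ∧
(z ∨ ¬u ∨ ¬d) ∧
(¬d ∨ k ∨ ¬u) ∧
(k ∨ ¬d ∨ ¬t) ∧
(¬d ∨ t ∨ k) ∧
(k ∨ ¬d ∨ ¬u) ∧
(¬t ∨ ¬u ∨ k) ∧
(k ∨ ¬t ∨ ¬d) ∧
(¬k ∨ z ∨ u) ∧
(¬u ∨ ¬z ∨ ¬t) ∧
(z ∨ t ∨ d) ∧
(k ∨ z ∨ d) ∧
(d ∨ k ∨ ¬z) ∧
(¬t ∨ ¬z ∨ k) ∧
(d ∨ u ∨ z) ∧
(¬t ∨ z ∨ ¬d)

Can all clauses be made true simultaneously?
Yes

Yes, the formula is satisfiable.

One satisfying assignment is: k=True, d=True, z=True, t=False, u=True

Verification: With this assignment, all 21 clauses evaluate to true.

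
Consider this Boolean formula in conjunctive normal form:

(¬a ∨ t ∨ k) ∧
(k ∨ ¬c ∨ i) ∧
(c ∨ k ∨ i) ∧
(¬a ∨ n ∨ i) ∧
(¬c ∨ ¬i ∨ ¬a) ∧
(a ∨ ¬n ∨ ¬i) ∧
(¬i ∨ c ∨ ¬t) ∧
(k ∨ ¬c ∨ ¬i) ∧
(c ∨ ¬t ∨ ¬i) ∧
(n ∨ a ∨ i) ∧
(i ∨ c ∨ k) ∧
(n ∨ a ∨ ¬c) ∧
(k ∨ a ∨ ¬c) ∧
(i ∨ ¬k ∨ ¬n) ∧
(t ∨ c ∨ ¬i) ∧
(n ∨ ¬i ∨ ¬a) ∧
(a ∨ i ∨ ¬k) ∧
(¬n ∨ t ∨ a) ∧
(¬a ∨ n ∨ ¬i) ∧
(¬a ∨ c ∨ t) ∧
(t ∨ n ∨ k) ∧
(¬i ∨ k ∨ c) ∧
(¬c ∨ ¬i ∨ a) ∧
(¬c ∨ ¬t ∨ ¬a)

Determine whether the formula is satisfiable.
No

No, the formula is not satisfiable.

No assignment of truth values to the variables can make all 24 clauses true simultaneously.

The formula is UNSAT (unsatisfiable).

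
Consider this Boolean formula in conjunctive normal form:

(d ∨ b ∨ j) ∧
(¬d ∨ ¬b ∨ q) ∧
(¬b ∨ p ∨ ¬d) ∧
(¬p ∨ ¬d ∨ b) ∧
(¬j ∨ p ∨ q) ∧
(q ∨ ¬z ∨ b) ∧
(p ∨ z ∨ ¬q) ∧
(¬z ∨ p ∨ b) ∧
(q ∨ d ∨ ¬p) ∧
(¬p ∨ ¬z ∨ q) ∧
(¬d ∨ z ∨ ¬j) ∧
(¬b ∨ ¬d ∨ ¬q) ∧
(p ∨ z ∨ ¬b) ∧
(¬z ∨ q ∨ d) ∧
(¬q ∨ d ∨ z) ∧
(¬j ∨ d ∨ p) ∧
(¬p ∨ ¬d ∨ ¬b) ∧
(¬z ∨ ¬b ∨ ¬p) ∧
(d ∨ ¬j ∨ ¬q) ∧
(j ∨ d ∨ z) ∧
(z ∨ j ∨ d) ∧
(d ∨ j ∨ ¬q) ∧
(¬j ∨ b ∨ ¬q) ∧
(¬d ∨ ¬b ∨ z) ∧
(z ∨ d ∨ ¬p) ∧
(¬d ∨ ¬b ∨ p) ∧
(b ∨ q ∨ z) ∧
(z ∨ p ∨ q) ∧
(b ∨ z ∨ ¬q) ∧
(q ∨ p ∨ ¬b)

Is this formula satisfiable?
No

No, the formula is not satisfiable.

No assignment of truth values to the variables can make all 30 clauses true simultaneously.

The formula is UNSAT (unsatisfiable).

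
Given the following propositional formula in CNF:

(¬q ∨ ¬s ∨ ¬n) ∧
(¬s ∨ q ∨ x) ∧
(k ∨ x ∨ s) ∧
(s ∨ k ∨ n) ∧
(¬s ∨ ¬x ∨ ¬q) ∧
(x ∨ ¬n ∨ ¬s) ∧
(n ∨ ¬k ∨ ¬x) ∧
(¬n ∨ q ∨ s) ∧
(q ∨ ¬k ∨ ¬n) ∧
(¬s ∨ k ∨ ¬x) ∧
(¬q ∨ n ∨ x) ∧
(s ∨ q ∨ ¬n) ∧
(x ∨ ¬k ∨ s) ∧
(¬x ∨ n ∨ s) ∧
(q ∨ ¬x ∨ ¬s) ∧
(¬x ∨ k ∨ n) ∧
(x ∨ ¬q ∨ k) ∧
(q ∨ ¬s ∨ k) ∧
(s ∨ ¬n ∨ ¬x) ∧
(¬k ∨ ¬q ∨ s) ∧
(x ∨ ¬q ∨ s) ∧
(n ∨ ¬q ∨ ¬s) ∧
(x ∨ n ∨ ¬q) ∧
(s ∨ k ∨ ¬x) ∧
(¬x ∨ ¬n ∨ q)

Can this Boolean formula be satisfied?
No

No, the formula is not satisfiable.

No assignment of truth values to the variables can make all 25 clauses true simultaneously.

The formula is UNSAT (unsatisfiable).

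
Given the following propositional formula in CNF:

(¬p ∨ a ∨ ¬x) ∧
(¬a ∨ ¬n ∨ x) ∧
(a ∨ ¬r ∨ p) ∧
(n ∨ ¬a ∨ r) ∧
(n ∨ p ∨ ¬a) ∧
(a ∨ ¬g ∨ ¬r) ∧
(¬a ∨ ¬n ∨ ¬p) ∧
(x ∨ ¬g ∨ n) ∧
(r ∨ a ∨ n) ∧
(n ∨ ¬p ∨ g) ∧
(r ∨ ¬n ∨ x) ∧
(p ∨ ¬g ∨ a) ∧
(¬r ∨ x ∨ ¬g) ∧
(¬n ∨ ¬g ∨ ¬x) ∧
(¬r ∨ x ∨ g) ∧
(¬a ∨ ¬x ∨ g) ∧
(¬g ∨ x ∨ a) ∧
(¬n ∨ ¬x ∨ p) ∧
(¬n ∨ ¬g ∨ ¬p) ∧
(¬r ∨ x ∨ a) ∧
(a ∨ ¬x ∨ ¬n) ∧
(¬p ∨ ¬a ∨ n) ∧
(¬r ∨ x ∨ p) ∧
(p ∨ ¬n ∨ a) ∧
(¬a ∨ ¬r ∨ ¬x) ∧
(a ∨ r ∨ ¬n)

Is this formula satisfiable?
No

No, the formula is not satisfiable.

No assignment of truth values to the variables can make all 26 clauses true simultaneously.

The formula is UNSAT (unsatisfiable).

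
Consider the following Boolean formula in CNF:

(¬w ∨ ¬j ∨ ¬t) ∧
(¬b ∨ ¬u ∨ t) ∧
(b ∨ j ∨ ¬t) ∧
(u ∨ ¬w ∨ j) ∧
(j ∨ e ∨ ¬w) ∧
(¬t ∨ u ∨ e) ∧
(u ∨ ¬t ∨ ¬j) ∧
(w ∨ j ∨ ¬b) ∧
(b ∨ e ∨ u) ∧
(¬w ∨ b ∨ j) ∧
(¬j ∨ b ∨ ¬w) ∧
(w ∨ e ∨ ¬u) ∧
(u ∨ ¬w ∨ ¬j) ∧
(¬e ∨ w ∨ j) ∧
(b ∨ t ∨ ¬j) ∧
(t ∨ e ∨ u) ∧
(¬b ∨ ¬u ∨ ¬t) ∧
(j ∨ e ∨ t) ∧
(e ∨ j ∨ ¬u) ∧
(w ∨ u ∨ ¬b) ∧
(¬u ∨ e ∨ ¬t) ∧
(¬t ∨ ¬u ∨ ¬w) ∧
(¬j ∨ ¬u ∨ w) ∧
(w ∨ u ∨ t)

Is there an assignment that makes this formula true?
No

No, the formula is not satisfiable.

No assignment of truth values to the variables can make all 24 clauses true simultaneously.

The formula is UNSAT (unsatisfiable).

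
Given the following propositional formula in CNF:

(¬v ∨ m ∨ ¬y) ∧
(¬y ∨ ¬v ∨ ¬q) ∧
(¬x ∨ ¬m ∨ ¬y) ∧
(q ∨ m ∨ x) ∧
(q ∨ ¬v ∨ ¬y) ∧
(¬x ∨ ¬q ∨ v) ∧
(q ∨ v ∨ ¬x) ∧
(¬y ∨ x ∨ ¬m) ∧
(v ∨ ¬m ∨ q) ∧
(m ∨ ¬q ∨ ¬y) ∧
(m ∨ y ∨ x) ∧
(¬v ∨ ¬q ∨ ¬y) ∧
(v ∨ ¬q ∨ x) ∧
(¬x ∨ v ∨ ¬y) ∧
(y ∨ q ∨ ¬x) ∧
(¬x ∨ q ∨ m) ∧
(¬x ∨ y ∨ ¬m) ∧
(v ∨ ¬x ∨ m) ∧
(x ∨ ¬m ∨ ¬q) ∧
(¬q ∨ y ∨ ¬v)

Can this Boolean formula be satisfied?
Yes

Yes, the formula is satisfiable.

One satisfying assignment is: x=False, q=False, v=True, m=True, y=False

Verification: With this assignment, all 20 clauses evaluate to true.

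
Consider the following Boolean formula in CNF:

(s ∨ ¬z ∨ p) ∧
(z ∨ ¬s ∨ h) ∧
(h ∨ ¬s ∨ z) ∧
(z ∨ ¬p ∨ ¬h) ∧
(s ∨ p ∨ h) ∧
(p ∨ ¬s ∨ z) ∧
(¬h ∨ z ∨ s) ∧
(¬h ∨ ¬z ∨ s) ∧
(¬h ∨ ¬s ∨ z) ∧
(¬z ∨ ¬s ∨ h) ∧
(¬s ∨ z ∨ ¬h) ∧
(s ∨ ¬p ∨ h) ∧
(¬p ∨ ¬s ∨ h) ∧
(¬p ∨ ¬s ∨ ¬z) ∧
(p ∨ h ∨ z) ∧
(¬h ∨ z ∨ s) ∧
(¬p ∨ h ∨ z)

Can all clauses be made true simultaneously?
Yes

Yes, the formula is satisfiable.

One satisfying assignment is: p=False, z=True, h=True, s=True

Verification: With this assignment, all 17 clauses evaluate to true.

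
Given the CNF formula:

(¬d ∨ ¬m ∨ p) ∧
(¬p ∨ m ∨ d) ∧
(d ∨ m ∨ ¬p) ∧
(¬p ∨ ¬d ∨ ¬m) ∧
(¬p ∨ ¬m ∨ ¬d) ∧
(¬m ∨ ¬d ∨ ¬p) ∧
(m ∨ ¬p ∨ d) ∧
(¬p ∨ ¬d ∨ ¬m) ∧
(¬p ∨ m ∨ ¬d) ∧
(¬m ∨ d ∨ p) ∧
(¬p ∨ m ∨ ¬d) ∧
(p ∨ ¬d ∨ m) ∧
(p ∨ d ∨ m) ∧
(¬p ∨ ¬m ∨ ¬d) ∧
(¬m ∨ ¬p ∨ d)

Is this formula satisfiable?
No

No, the formula is not satisfiable.

No assignment of truth values to the variables can make all 15 clauses true simultaneously.

The formula is UNSAT (unsatisfiable).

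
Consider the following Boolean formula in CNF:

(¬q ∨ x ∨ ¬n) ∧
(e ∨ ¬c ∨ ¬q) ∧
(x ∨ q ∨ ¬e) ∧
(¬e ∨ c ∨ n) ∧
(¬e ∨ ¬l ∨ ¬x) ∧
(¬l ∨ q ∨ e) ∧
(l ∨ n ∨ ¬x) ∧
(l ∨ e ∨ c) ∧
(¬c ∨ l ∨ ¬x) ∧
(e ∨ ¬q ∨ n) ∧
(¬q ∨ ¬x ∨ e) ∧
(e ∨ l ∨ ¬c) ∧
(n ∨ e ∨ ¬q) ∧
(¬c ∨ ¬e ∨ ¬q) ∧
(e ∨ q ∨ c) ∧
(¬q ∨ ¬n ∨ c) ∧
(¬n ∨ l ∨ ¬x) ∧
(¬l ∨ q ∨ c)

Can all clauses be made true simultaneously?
No

No, the formula is not satisfiable.

No assignment of truth values to the variables can make all 18 clauses true simultaneously.

The formula is UNSAT (unsatisfiable).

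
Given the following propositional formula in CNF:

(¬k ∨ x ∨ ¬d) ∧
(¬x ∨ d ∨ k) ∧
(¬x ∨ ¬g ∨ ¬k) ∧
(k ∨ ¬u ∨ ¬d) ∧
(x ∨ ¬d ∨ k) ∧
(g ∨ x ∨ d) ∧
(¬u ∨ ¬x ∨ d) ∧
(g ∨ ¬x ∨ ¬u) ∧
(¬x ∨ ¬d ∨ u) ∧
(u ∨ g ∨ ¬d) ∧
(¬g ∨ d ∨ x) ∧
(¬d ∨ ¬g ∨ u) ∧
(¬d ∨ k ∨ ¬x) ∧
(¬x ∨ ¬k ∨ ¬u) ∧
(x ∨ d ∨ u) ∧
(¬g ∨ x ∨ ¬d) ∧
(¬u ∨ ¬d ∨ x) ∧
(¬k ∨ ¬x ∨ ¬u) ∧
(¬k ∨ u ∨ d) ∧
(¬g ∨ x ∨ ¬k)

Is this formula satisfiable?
No

No, the formula is not satisfiable.

No assignment of truth values to the variables can make all 20 clauses true simultaneously.

The formula is UNSAT (unsatisfiable).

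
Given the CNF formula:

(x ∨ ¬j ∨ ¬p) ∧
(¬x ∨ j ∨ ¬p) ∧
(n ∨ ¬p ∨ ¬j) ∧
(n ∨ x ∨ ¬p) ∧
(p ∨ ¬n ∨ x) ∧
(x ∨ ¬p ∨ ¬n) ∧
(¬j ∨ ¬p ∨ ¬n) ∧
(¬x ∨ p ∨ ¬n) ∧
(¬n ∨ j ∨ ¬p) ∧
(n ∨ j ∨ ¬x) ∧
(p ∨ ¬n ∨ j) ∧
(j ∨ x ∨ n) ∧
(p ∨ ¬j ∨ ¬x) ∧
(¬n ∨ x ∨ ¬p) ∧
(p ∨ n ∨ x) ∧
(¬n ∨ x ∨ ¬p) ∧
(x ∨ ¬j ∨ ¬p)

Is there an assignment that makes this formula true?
No

No, the formula is not satisfiable.

No assignment of truth values to the variables can make all 17 clauses true simultaneously.

The formula is UNSAT (unsatisfiable).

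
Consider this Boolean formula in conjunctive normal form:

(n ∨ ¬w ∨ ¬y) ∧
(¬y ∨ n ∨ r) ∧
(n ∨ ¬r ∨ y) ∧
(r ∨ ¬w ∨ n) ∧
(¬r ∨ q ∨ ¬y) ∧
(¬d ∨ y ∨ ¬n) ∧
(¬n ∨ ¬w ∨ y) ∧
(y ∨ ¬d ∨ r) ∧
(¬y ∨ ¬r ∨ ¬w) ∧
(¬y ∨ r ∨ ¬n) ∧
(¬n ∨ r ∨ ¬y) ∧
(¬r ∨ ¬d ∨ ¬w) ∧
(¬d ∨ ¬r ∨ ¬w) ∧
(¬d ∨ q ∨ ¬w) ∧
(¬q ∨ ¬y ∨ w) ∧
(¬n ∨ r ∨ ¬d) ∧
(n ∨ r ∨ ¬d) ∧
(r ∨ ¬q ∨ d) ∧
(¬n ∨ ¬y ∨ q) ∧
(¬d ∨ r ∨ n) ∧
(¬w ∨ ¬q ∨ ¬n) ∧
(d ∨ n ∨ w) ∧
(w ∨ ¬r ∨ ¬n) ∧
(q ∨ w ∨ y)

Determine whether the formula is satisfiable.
No

No, the formula is not satisfiable.

No assignment of truth values to the variables can make all 24 clauses true simultaneously.

The formula is UNSAT (unsatisfiable).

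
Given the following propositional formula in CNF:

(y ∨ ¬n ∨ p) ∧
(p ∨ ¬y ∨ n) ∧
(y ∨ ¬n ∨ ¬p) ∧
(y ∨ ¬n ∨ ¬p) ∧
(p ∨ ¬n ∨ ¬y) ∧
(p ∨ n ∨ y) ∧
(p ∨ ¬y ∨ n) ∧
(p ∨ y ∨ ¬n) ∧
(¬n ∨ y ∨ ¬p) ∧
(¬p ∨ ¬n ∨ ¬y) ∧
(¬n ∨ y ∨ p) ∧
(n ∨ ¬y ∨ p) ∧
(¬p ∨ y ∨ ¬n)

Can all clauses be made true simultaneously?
Yes

Yes, the formula is satisfiable.

One satisfying assignment is: n=False, y=False, p=True

Verification: With this assignment, all 13 clauses evaluate to true.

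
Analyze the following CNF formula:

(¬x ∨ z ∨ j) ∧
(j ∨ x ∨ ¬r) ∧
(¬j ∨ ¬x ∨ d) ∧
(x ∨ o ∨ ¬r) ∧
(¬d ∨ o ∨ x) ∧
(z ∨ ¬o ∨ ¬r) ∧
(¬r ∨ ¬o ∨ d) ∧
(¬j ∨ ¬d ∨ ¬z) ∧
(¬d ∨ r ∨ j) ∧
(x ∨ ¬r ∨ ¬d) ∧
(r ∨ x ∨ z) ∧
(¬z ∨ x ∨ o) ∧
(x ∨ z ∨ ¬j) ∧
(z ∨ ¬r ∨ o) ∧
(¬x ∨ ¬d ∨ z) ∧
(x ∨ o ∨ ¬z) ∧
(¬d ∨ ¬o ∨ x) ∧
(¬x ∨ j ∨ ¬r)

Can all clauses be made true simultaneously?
Yes

Yes, the formula is satisfiable.

One satisfying assignment is: x=True, j=False, o=False, r=False, z=True, d=False

Verification: With this assignment, all 18 clauses evaluate to true.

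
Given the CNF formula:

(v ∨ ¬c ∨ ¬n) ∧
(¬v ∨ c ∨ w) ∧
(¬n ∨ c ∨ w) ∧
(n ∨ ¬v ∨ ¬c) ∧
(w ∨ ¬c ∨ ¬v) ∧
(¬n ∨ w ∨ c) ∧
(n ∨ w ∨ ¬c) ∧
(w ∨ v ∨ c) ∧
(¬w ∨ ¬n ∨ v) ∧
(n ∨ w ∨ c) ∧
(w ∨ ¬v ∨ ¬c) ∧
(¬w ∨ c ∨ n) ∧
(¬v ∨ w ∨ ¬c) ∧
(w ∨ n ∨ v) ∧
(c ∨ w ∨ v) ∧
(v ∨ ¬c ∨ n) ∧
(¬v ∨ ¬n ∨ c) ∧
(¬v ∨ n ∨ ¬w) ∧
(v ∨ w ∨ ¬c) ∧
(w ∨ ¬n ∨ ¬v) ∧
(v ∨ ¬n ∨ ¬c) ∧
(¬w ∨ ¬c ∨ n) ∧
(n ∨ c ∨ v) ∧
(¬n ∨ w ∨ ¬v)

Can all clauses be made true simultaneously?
Yes

Yes, the formula is satisfiable.

One satisfying assignment is: w=True, n=True, v=True, c=True

Verification: With this assignment, all 24 clauses evaluate to true.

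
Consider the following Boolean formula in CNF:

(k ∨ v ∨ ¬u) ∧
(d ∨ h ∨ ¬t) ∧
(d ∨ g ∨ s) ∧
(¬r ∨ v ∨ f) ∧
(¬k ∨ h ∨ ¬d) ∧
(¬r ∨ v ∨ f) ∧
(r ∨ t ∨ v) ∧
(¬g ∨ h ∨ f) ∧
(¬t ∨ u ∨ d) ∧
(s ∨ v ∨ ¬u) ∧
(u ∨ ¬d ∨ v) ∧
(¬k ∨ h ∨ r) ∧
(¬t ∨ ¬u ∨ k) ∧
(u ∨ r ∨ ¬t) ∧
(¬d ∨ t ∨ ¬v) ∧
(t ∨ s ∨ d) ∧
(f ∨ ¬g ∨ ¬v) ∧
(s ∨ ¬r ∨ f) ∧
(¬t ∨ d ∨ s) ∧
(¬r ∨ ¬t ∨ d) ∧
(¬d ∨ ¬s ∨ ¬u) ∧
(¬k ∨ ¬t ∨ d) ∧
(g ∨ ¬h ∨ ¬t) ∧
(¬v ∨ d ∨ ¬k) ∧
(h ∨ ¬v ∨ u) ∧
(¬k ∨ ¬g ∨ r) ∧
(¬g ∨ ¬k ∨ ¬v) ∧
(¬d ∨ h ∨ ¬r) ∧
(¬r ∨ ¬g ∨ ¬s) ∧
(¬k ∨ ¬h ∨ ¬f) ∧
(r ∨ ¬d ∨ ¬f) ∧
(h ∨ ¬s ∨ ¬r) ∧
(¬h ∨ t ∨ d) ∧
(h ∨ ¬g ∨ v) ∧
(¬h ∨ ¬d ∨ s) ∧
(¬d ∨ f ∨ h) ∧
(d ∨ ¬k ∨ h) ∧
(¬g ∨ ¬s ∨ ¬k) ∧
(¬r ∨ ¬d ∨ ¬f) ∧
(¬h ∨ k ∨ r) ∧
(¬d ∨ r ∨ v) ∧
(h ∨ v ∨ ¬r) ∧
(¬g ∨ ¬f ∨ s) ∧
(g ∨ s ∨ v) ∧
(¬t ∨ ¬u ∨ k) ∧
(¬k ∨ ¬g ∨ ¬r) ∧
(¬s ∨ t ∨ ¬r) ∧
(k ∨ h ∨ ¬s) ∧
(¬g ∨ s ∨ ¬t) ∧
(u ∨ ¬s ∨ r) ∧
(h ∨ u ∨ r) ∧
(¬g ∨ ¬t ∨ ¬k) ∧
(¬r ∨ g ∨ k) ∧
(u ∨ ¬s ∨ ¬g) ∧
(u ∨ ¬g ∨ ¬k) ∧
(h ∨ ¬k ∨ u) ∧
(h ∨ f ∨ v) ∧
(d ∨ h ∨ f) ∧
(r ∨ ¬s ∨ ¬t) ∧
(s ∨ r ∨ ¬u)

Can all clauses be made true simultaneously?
No

No, the formula is not satisfiable.

No assignment of truth values to the variables can make all 60 clauses true simultaneously.

The formula is UNSAT (unsatisfiable).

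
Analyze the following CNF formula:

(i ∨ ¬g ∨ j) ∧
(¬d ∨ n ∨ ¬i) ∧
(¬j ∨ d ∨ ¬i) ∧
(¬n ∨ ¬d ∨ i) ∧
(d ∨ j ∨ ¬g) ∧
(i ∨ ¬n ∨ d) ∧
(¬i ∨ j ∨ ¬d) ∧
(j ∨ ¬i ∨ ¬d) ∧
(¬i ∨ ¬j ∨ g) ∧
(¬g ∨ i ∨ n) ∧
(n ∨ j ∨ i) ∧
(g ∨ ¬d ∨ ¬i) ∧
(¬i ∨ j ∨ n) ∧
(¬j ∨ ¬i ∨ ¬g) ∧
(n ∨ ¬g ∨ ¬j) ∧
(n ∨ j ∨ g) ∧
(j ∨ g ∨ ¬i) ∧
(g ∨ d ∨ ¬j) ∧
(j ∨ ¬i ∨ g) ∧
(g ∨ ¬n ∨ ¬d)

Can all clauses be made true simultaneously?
Yes

Yes, the formula is satisfiable.

One satisfying assignment is: j=True, d=True, i=False, n=False, g=False

Verification: With this assignment, all 20 clauses evaluate to true.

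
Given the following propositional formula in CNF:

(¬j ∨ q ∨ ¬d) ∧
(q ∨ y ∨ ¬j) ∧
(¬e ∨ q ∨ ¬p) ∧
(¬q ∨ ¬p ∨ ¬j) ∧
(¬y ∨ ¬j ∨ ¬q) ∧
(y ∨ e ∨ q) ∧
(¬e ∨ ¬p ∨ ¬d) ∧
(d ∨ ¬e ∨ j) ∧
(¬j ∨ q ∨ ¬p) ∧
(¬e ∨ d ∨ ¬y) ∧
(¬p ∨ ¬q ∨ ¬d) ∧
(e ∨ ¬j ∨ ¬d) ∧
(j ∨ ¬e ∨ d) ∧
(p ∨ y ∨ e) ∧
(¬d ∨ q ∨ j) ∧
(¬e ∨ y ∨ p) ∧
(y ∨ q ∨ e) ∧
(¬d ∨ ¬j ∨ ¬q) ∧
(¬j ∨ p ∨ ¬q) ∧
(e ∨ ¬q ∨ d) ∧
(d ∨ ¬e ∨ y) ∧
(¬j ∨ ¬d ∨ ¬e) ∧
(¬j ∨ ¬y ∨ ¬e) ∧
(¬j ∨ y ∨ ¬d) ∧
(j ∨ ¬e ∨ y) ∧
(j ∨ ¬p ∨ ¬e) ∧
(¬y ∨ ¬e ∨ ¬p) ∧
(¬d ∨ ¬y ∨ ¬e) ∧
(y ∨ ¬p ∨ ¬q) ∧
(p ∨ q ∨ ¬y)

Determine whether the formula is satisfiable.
Yes

Yes, the formula is satisfiable.

One satisfying assignment is: d=True, p=False, j=False, e=False, y=True, q=True

Verification: With this assignment, all 30 clauses evaluate to true.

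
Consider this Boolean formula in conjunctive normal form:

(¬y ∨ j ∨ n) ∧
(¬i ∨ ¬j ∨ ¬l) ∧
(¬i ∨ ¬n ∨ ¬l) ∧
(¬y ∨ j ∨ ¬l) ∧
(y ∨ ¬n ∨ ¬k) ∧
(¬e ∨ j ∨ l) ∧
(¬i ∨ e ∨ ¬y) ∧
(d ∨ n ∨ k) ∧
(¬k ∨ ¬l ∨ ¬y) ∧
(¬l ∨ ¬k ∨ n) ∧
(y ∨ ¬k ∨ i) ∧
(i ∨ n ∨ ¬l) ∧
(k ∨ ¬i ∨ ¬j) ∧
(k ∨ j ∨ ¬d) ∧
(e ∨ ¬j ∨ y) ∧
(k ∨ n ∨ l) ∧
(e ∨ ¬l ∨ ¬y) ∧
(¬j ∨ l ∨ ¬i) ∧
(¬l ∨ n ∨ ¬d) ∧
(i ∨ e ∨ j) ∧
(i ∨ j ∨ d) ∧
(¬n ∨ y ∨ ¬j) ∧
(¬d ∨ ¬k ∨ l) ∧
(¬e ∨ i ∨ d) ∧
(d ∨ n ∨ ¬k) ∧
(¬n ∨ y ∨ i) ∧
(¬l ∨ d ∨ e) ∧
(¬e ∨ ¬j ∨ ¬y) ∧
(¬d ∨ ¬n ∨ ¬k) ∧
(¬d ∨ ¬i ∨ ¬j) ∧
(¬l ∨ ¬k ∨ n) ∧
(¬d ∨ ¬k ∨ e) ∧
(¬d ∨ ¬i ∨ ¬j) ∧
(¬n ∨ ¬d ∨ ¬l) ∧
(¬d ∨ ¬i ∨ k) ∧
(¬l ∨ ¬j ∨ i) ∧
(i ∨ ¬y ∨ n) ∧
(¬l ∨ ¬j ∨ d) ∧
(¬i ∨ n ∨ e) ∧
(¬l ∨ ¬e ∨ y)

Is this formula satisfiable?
Yes

Yes, the formula is satisfiable.

One satisfying assignment is: d=False, k=False, y=True, l=False, n=True, j=True, e=False, i=False

Verification: With this assignment, all 40 clauses evaluate to true.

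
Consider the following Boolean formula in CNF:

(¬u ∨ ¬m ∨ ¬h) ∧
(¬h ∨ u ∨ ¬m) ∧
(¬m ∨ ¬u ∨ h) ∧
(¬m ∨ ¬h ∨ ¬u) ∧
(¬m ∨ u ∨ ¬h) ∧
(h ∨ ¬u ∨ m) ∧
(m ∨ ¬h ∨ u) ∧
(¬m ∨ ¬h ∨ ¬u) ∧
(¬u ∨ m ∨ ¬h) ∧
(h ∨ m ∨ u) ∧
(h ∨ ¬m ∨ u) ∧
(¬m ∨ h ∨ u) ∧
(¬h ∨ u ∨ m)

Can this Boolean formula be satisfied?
No

No, the formula is not satisfiable.

No assignment of truth values to the variables can make all 13 clauses true simultaneously.

The formula is UNSAT (unsatisfiable).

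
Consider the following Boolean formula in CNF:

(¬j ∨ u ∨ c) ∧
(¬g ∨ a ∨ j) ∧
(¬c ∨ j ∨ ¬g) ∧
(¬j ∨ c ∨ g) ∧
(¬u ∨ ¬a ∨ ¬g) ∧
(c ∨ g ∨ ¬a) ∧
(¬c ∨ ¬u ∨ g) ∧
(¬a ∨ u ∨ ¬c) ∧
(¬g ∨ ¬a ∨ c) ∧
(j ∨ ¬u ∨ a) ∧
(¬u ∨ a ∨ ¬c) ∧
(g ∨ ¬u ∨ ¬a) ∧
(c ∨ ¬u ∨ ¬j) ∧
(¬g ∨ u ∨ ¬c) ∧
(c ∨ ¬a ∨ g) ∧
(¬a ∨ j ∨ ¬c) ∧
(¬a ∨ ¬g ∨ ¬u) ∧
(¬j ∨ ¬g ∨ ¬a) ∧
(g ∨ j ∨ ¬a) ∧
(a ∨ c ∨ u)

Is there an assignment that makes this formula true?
Yes

Yes, the formula is satisfiable.

One satisfying assignment is: g=False, a=False, j=False, c=True, u=False

Verification: With this assignment, all 20 clauses evaluate to true.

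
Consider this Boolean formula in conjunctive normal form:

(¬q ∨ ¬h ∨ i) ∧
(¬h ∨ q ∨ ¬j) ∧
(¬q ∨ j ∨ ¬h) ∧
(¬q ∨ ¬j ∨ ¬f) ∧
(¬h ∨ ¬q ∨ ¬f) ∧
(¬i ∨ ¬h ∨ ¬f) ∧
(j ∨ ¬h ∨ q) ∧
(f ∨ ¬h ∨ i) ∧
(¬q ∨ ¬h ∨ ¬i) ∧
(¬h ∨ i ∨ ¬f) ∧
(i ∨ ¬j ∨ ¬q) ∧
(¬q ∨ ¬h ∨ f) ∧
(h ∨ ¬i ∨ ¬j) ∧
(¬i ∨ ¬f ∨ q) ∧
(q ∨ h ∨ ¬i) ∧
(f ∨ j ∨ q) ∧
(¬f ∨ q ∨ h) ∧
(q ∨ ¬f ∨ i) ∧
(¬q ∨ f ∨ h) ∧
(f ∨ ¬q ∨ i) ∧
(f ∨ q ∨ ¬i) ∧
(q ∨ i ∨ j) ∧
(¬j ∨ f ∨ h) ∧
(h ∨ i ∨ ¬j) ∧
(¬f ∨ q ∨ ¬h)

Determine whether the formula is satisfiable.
Yes

Yes, the formula is satisfiable.

One satisfying assignment is: f=True, q=True, i=False, j=False, h=False

Verification: With this assignment, all 25 clauses evaluate to true.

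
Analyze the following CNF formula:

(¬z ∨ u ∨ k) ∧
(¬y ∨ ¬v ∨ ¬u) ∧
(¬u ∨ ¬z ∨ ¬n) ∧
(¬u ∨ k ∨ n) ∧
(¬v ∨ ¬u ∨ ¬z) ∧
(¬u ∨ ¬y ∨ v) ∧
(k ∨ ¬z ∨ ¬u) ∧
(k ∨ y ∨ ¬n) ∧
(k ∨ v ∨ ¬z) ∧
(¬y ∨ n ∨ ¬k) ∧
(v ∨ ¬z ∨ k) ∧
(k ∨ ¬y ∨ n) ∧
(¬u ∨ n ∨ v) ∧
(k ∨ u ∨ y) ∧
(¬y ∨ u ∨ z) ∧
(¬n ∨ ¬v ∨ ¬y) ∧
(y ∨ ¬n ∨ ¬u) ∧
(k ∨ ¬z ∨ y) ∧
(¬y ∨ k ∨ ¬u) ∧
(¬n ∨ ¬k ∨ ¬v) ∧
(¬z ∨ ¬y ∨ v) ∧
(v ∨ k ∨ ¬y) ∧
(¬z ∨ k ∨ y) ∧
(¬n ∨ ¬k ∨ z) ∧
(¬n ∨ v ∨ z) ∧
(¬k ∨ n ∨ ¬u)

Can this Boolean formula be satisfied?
Yes

Yes, the formula is satisfiable.

One satisfying assignment is: k=True, z=False, y=False, n=False, u=False, v=False

Verification: With this assignment, all 26 clauses evaluate to true.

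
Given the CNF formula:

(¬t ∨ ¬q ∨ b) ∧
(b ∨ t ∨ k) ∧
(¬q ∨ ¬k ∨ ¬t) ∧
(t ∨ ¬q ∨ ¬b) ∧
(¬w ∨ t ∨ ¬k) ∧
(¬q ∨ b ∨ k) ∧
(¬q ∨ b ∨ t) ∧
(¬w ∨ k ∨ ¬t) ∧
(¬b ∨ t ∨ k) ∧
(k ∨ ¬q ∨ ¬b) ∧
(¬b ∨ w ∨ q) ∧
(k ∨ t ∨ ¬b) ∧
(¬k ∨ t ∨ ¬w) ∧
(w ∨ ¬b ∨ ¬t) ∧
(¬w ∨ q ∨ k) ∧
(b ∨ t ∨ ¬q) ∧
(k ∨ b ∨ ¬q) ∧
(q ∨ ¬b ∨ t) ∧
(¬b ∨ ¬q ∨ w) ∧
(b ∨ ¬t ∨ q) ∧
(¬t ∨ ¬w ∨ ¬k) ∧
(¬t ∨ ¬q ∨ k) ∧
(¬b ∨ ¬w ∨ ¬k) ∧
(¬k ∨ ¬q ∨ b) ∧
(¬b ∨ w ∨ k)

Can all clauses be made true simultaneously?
Yes

Yes, the formula is satisfiable.

One satisfying assignment is: b=False, k=True, q=False, w=False, t=False

Verification: With this assignment, all 25 clauses evaluate to true.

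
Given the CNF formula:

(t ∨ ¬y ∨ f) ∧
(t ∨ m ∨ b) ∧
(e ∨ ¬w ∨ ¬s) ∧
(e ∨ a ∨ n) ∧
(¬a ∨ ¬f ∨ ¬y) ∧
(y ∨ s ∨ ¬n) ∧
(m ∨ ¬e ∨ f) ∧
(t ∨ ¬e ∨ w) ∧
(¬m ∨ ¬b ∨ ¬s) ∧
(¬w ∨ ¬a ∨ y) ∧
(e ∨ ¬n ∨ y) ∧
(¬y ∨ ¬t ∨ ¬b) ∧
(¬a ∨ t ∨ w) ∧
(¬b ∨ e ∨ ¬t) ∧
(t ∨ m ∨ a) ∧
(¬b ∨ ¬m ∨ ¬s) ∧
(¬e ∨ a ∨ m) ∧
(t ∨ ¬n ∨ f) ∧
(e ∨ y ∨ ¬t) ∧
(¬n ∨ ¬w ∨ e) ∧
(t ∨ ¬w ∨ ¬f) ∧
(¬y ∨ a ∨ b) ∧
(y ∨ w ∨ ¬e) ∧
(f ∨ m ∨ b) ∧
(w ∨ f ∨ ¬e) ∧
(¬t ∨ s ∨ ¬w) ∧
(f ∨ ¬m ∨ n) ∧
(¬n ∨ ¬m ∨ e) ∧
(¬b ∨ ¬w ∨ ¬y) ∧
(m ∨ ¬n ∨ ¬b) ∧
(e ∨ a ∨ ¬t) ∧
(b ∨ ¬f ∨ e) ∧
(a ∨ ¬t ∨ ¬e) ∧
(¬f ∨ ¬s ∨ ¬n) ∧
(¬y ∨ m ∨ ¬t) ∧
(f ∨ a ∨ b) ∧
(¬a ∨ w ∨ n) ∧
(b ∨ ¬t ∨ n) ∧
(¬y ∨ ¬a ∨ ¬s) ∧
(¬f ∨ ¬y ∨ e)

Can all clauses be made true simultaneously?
No

No, the formula is not satisfiable.

No assignment of truth values to the variables can make all 40 clauses true simultaneously.

The formula is UNSAT (unsatisfiable).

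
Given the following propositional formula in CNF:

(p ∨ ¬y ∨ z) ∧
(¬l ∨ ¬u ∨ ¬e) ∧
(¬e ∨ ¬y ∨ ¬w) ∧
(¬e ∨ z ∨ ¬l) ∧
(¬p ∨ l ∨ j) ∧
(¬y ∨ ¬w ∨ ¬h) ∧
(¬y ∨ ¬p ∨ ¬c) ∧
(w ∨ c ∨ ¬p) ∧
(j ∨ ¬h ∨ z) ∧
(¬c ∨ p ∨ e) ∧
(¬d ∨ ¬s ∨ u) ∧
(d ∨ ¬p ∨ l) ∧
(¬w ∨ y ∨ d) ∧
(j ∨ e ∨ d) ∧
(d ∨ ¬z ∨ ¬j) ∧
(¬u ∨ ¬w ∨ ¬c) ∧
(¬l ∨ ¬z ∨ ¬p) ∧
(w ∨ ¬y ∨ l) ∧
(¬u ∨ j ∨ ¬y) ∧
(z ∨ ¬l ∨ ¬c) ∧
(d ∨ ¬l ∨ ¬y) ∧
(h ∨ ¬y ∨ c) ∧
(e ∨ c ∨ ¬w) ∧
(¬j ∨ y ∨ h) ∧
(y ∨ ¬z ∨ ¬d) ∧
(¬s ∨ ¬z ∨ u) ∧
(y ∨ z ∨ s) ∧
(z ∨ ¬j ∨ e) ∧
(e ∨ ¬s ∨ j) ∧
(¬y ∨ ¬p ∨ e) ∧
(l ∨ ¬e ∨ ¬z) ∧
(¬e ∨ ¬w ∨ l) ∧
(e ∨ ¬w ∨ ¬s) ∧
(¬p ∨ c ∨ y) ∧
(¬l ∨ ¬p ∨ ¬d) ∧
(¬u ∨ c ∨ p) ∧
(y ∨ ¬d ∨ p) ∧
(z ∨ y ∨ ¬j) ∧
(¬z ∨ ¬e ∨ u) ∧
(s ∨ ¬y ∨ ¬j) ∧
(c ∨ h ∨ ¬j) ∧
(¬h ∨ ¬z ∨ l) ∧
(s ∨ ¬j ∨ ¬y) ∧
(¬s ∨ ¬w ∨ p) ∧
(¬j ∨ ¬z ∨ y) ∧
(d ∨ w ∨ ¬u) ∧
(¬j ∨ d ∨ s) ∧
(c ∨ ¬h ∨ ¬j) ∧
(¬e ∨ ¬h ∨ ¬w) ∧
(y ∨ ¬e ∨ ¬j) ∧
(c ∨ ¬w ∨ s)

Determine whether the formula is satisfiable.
Yes

Yes, the formula is satisfiable.

One satisfying assignment is: d=False, z=False, w=False, h=False, c=False, l=False, e=True, j=False, s=True, u=False, p=False, y=False

Verification: With this assignment, all 51 clauses evaluate to true.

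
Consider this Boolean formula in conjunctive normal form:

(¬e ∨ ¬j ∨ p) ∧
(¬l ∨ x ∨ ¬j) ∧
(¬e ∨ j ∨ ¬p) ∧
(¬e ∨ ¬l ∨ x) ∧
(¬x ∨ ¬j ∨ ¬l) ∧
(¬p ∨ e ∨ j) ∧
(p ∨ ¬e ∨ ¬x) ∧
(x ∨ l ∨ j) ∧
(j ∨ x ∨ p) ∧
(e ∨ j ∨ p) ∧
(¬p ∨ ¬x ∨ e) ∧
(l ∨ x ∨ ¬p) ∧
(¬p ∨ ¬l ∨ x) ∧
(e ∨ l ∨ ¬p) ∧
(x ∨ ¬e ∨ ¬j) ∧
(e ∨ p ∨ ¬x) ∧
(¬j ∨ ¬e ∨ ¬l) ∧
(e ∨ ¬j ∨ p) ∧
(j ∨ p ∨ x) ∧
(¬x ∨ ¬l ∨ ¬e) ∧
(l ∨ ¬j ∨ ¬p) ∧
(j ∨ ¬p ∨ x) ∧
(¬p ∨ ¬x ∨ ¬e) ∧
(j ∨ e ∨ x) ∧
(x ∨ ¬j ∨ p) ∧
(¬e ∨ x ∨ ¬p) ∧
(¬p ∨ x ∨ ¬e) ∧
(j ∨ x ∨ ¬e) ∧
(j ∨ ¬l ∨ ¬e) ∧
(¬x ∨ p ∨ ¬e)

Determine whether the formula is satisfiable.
No

No, the formula is not satisfiable.

No assignment of truth values to the variables can make all 30 clauses true simultaneously.

The formula is UNSAT (unsatisfiable).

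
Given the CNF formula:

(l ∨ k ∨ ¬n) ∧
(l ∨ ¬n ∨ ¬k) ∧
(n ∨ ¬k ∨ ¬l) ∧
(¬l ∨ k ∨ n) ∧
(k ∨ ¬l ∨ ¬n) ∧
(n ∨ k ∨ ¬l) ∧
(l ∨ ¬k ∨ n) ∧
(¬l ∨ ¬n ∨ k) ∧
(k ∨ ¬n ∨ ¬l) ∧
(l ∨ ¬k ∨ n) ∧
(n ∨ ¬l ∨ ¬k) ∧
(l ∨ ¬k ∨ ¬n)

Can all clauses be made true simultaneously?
Yes

Yes, the formula is satisfiable.

One satisfying assignment is: l=False, n=False, k=False

Verification: With this assignment, all 12 clauses evaluate to true.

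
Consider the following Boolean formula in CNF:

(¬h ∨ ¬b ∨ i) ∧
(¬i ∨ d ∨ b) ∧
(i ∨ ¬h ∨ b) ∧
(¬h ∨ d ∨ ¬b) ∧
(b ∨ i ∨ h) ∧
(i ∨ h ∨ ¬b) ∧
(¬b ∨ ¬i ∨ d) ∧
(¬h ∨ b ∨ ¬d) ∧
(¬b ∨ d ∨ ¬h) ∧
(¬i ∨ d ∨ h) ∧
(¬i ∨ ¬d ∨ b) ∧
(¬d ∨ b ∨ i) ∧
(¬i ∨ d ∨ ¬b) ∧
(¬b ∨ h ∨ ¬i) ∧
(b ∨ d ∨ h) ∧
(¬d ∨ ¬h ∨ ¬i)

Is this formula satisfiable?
No

No, the formula is not satisfiable.

No assignment of truth values to the variables can make all 16 clauses true simultaneously.

The formula is UNSAT (unsatisfiable).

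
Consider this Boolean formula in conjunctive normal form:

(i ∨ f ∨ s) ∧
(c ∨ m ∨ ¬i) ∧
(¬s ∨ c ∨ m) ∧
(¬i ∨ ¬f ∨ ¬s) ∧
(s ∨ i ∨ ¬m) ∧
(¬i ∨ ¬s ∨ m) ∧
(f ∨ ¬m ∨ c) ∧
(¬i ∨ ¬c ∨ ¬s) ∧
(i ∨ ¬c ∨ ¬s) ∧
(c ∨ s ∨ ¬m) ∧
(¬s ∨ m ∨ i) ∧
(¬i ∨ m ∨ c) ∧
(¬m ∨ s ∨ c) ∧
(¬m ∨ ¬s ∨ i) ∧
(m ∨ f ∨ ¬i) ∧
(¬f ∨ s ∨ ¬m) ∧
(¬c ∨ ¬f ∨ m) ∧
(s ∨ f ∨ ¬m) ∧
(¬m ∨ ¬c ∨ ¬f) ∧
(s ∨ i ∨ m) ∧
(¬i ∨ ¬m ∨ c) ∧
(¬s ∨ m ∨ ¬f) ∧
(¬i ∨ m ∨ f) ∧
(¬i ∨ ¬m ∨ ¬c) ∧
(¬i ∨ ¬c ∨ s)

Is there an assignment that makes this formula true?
No

No, the formula is not satisfiable.

No assignment of truth values to the variables can make all 25 clauses true simultaneously.

The formula is UNSAT (unsatisfiable).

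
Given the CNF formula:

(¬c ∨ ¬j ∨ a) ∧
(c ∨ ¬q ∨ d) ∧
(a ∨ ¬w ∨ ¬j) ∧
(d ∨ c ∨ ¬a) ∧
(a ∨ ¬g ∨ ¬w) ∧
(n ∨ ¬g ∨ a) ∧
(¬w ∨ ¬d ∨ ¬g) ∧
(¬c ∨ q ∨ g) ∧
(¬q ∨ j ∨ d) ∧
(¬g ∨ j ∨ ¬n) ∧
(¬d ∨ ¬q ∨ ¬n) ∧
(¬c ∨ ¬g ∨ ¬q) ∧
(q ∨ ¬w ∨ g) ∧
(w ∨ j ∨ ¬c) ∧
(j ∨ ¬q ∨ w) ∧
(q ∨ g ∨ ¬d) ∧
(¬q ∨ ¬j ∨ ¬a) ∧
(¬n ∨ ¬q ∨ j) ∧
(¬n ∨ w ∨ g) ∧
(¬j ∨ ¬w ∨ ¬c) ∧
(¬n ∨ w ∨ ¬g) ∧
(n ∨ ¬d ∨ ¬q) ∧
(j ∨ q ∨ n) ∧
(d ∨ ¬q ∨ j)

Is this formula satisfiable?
Yes

Yes, the formula is satisfiable.

One satisfying assignment is: d=False, w=False, q=False, j=True, g=False, c=False, a=False, n=False

Verification: With this assignment, all 24 clauses evaluate to true.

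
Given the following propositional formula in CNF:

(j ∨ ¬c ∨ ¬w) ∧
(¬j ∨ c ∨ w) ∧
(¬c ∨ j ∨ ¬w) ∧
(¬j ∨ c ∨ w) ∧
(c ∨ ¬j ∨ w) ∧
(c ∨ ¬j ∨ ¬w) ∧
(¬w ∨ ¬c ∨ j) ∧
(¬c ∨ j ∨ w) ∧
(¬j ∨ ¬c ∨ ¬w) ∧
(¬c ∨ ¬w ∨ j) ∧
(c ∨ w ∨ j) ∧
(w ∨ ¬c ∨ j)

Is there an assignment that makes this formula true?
Yes

Yes, the formula is satisfiable.

One satisfying assignment is: j=True, w=False, c=True

Verification: With this assignment, all 12 clauses evaluate to true.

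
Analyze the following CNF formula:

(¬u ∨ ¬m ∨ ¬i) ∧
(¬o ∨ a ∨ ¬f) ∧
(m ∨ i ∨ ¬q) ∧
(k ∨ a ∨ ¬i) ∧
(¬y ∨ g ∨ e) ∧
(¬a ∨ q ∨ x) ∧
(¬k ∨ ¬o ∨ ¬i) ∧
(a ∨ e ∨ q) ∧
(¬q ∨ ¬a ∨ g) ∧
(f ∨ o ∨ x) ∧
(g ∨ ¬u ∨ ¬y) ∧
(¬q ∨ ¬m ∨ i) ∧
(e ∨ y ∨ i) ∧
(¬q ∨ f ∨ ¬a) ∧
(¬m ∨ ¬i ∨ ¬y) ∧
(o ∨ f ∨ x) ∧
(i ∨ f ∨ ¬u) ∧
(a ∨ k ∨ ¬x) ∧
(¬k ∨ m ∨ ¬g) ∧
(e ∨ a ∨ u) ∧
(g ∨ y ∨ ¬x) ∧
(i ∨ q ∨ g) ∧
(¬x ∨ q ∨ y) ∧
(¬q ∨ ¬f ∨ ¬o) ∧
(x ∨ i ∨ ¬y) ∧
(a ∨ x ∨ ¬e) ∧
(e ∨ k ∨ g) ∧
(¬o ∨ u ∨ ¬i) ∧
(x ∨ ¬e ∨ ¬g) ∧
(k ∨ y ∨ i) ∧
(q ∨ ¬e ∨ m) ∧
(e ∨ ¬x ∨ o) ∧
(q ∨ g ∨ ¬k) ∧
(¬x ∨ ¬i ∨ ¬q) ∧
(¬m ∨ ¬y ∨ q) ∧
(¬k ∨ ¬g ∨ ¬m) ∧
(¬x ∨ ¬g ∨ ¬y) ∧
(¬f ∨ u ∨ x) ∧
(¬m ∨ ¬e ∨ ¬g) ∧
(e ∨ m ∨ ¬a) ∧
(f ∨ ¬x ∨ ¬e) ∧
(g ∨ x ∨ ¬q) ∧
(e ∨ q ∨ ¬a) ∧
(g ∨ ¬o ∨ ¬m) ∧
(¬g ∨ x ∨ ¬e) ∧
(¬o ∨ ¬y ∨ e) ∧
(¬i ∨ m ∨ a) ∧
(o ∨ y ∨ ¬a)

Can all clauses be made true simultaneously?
No

No, the formula is not satisfiable.

No assignment of truth values to the variables can make all 48 clauses true simultaneously.

The formula is UNSAT (unsatisfiable).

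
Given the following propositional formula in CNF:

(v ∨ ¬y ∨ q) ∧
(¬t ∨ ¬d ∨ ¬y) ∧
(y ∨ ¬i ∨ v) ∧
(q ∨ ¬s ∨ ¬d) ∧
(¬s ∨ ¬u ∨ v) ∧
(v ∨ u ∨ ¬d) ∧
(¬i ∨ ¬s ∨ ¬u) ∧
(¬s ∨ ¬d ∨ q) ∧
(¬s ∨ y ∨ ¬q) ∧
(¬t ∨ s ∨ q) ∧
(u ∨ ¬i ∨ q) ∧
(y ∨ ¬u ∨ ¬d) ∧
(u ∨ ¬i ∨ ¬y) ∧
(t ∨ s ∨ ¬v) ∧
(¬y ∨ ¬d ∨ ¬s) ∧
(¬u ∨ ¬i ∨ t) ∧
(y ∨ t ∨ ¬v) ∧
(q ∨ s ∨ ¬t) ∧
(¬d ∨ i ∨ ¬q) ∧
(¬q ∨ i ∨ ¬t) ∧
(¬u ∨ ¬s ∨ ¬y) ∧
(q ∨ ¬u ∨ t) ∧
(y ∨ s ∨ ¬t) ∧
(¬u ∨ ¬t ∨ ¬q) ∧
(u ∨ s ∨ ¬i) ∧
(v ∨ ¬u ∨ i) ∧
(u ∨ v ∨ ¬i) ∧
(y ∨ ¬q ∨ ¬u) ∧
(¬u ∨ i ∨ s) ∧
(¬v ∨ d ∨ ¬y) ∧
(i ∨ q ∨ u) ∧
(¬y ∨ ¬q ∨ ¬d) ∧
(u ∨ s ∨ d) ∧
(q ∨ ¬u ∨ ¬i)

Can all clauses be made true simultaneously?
Yes

Yes, the formula is satisfiable.

One satisfying assignment is: y=True, q=True, u=False, t=False, v=False, s=True, i=False, d=False

Verification: With this assignment, all 34 clauses evaluate to true.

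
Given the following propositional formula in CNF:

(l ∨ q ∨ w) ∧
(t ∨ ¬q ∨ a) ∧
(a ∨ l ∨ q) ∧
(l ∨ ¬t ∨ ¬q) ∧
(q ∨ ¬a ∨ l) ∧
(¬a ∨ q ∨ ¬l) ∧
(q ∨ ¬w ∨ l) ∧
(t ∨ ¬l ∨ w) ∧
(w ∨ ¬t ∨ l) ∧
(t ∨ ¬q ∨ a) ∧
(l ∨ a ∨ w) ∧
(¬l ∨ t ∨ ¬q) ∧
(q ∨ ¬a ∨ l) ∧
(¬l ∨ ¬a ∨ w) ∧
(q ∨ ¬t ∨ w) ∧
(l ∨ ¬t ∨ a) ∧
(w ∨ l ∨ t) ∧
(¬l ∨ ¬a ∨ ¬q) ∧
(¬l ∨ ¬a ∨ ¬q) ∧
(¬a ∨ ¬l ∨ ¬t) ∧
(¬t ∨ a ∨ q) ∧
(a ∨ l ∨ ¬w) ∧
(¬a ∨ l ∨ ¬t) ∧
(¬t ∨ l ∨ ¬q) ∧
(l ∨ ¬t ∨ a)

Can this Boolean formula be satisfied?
Yes

Yes, the formula is satisfiable.

One satisfying assignment is: q=True, t=True, l=True, w=False, a=False

Verification: With this assignment, all 25 clauses evaluate to true.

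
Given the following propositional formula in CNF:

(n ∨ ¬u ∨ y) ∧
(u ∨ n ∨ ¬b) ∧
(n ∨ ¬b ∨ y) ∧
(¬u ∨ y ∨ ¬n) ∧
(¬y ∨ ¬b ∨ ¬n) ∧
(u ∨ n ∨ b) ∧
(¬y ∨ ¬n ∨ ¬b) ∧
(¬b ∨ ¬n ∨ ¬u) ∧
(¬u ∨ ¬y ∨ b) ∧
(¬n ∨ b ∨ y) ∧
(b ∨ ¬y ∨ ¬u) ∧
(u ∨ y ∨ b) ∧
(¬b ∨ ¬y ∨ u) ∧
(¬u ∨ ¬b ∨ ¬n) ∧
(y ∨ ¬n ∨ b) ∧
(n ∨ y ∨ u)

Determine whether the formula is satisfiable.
Yes

Yes, the formula is satisfiable.

One satisfying assignment is: y=True, u=False, n=True, b=False

Verification: With this assignment, all 16 clauses evaluate to true.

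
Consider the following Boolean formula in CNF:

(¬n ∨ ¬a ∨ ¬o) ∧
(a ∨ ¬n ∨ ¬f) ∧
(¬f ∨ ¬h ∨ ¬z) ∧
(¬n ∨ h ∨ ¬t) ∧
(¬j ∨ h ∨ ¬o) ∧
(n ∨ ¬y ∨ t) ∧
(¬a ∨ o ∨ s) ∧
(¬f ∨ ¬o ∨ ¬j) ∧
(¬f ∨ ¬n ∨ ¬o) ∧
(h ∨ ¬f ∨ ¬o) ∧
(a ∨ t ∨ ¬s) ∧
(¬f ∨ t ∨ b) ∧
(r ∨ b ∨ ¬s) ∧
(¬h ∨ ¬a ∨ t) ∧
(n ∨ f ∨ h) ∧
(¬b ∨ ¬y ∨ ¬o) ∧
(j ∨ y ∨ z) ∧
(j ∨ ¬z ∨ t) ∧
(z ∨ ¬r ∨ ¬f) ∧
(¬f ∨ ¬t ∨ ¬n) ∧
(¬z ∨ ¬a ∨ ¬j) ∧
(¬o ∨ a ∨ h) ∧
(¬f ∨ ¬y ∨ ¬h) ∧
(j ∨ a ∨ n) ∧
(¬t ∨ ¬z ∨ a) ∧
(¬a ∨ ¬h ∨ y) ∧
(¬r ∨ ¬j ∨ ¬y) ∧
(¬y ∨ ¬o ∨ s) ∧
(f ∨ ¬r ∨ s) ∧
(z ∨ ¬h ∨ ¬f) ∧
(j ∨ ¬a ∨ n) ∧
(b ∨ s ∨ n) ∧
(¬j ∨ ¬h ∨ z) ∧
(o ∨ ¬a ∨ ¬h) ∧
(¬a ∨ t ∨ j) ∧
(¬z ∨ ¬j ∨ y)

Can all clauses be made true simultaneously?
Yes

Yes, the formula is satisfiable.

One satisfying assignment is: a=False, s=False, f=False, j=False, z=False, y=True, r=False, b=False, t=True, h=True, o=False, n=True

Verification: With this assignment, all 36 clauses evaluate to true.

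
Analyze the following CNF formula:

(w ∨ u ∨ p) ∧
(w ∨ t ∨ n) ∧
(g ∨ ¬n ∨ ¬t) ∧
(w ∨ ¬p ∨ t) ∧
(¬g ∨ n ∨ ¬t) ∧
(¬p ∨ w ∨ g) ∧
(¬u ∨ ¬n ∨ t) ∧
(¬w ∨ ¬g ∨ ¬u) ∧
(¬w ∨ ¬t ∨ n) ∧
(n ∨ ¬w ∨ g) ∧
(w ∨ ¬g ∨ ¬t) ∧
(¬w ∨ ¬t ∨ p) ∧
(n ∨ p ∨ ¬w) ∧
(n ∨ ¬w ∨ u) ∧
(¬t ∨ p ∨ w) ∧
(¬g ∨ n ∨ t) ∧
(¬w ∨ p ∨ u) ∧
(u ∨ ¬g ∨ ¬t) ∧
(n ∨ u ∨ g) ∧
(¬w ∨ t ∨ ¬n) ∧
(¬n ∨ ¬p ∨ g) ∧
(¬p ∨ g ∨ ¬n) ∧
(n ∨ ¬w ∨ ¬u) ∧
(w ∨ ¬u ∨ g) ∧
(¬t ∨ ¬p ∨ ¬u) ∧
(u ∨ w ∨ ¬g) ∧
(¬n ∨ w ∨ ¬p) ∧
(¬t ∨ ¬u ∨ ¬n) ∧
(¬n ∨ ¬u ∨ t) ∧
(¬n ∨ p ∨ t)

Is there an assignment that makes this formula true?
No

No, the formula is not satisfiable.

No assignment of truth values to the variables can make all 30 clauses true simultaneously.

The formula is UNSAT (unsatisfiable).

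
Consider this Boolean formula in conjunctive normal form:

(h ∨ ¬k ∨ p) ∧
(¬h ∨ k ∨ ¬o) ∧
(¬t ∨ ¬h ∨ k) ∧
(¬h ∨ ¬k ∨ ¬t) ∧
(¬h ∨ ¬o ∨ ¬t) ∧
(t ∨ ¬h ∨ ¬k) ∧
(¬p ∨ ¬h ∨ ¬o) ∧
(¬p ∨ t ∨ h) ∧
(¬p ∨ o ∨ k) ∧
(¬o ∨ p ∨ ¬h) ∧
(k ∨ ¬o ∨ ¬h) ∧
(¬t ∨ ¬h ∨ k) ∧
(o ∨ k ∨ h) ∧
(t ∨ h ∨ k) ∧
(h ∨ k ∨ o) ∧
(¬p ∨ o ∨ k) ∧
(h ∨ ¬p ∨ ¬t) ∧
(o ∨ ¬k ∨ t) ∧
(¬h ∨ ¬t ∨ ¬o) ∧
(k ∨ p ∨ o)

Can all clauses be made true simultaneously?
Yes

Yes, the formula is satisfiable.

One satisfying assignment is: k=False, h=False, o=True, p=False, t=True

Verification: With this assignment, all 20 clauses evaluate to true.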